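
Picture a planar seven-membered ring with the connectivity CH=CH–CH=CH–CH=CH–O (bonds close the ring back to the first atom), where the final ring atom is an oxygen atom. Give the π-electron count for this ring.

8

The p orbitals form a continuous loop: the double-bond atoms are sp², each contributing one p electron; the oxygen donates one lone pair from its p orbital. The ring is fully conjugated.
Tallying contributions gives 3 × 2 = 6 from the double-bond units + 2 from the O atom = 8.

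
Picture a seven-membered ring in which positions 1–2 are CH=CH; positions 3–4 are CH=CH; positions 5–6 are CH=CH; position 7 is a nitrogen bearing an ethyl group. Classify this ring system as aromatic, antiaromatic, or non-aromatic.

Antiaromatic

The p orbitals form a continuous loop: every atom in a ring double bond is sp² and brings one electron to the p orbital; the pyrrole-type nitrogen donates its lone pair from the p orbital. The ring is fully conjugated.
π-electron count: 3 × 2 = 6 from the double-bond units + 2 from the N(ethyl) atom = 8.
A 4n π count (8, n = 2) in a planar conjugated ring means antiaromatic.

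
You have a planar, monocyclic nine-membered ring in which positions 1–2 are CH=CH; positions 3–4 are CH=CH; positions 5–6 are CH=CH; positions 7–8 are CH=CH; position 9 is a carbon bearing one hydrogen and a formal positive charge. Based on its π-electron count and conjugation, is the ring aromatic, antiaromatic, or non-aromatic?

Antiaromatic

The p orbitals form a continuous loop: the double-bond atoms are sp², each contributing one p electron; the carbocation has an empty p orbital. The ring is fully conjugated.
Tallying contributions gives 4 × 2 = 8 from the double-bond units + 0 from the CH(+) atom = 8.
With 8 = 4·2 π electrons, Hückel's rule classifies the planar ring as antiaromatic.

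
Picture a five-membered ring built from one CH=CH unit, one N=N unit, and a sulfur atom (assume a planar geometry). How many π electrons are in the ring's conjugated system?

6

Check conjugation: each doubly-bonded ring atom is sp² with one p-orbital electron; the doubly-bonded nitrogens are pyridine-type — their lone pairs lie in the ring plane, leaving one electron in the p orbital; the sulfur donates one lone pair from its p orbital — every position has a p orbital, so the cyclic π system is continuous.
π-electron count: 2 × 2 = 4 from the double-bond units + 2 from the S atom = 6.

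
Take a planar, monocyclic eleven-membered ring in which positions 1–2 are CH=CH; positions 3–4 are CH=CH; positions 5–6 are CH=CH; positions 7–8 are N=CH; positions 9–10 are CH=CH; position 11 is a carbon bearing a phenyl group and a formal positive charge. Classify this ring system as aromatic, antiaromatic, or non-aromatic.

The p orbitals form a continuous loop: every atom in a ring double bond is sp² and brings one electron to the p orbital; each =N– nitrogen is pyridine-type (lone pair in the sp² plane, one electron in the p orbital); the carbocation has an empty p orbital. The ring is fully conjugated.
Counting π electrons: 5 × 2 = 10 from the double-bond units + 0 from the C(phenyl)(+) atom = 10.
Since 10 = 4·2 + 2, the ring meets the 4n+2 criterion.

Aromatic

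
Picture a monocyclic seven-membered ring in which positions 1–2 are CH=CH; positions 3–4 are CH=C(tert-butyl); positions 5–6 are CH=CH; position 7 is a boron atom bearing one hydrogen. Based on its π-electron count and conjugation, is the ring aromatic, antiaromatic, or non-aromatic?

All ring atoms are sp² and supply a p orbital to the ring (every atom in a ring double bond is sp² and brings one electron to the p orbital; the boron has an empty p orbital); the conjugation is uninterrupted.
Adding the contributions, 3 × 2 = 6 from the double-bond units + 0 from the BH atom = 6.
That gives a 4n+2 count (6, n = 1).

Aromatic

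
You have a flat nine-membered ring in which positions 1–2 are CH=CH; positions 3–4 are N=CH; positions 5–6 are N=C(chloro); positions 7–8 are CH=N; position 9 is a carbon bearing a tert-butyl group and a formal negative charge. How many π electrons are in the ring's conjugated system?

10

All ring atoms are sp² and supply a p orbital to the ring (every atom in a ring double bond is sp² and brings one electron to the p orbital; each sp² =N– keeps its lone pair in-plane and puts one electron into the π system; the carbanion's lone pair occupies the p orbital); the conjugation is uninterrupted.
Counting π electrons: 4 × 2 = 8 from the double-bond units + 2 from the C(tert-butyl)(-) atom = 10.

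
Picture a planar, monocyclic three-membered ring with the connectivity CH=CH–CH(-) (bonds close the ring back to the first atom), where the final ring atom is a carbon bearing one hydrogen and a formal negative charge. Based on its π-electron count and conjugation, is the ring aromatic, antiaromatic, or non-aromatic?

The p orbitals form a continuous loop: the double-bond atoms are sp², each contributing one p electron; the carbanion's lone pair occupies the p orbital. The ring is fully conjugated.
π-electron count: 1 × 2 = 2 from the double-bond unit + 2 from the CH(-) atom = 4.
4 is a 4n count (n = 1), so the planar conjugated ring is antiaromatic.

Antiaromatic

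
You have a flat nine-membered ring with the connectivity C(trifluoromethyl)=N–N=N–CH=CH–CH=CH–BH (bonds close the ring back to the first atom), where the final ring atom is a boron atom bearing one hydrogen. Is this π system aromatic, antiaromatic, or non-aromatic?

Antiaromatic

Check conjugation: the double-bond atoms are sp², each contributing one p electron; the doubly-bonded nitrogens are pyridine-type — their lone pairs lie in the ring plane, leaving one electron in the p orbital; the boron has an empty p orbital — every position has a p orbital, so the cyclic π system is continuous.
Adding the contributions, 4 × 2 = 8 from the double-bond units + 0 from the BH atom = 8.
A 4n π count (8, n = 2) in a planar conjugated ring means antiaromatic.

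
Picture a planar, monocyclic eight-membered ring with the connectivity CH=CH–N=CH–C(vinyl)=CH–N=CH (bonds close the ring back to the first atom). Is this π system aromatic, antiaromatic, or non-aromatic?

Antiaromatic

Check conjugation: every atom in a ring double bond is sp² and brings one electron to the p orbital; the doubly-bonded nitrogens are pyridine-type — their lone pairs lie in the ring plane, leaving one electron in the p orbital — every position has a p orbital, so the cyclic π system is continuous.
Adding the contributions, 4 × 2 = 8 from the 4 double-bond units.
With 8 = 4·2 π electrons, Hückel's rule classifies the planar ring as antiaromatic.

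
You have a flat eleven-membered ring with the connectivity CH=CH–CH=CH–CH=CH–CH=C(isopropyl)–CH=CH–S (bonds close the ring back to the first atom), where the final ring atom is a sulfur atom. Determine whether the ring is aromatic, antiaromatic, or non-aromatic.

Antiaromatic

Check conjugation: each doubly-bonded ring atom is sp² with one p-orbital electron; the sulfur donates one lone pair from its p orbital — every position has a p orbital, so the cyclic π system is continuous.
Counting π electrons: 5 × 2 = 10 from the double-bond units + 2 from the S atom = 12.
12 = 4(3); a planar, fully conjugated 4n system is antiaromatic.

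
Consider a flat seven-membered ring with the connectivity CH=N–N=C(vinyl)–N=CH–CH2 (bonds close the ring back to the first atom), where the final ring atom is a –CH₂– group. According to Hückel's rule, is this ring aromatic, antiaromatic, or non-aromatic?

Non-aromatic

At the CH2 position, the tetrahedral CH₂ carbon is sp³ and has no p orbital in the ring π system; the ring's p-orbital overlap is broken there.
A ring that is not fully conjugated cannot be aromatic or antiaromatic regardless of its π-electron count.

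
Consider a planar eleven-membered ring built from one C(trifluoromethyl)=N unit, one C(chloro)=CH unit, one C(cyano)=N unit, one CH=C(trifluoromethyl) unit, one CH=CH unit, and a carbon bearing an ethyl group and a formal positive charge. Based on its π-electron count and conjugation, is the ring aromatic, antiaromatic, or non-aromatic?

Aromatic

Check conjugation: the double-bond atoms are sp², each contributing one p electron; the doubly-bonded nitrogens are pyridine-type — their lone pairs lie in the ring plane, leaving one electron in the p orbital; the carbocation has an empty p orbital — every position has a p orbital, so the cyclic π system is continuous.
π-electron count: 5 × 2 = 10 from the double-bond units + 0 from the C(ethyl)(+) atom = 10.
10 = 4(2) + 2, which satisfies Hückel's 4n+2 rule.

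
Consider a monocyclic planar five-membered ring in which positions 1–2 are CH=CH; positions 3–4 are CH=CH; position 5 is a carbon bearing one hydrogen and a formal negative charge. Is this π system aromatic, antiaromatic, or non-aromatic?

All ring atoms are sp² and supply a p orbital to the ring (each doubly-bonded ring atom is sp² with one p-orbital electron; the carbanion's lone pair occupies the p orbital); the conjugation is uninterrupted.
π-electron count: 2 × 2 = 4 from the double-bond units + 2 from the CH(-) atom = 6.
That gives a 4n+2 count (6, n = 1).

Aromatic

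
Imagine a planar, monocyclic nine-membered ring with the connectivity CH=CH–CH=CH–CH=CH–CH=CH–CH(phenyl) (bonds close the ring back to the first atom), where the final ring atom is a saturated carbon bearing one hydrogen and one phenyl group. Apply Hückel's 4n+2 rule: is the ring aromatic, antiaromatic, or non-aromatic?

The CH(phenyl) position has four σ bonds — that saturated carbon is sp³ and has no p orbital in the ring π system — so the cyclic conjugation is interrupted.
Without a continuous loop of overlapping p orbitals the Hückel electron count never comes into play.

Non-aromatic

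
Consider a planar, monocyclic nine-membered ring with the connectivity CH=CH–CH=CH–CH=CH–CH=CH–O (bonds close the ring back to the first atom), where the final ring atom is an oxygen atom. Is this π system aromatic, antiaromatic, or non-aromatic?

Every ring atom contributes a p orbital perpendicular to the ring (the double-bond atoms are sp², each contributing one p electron; the oxygen donates one lone pair from its p orbital), so the π system is cyclic and fully conjugated.
π-electron count: 4 × 2 = 8 from the double-bond units + 2 from the O atom = 10.
10 = 4(2) + 2, which satisfies Hückel's 4n+2 rule.

Aromatic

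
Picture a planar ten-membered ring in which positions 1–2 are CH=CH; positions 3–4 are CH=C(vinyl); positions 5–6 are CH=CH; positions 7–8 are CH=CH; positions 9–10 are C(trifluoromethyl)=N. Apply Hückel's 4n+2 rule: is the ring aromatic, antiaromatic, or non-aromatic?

The p orbitals form a continuous loop: the double-bond atoms are sp², each contributing one p electron; each sp² =N– keeps its lone pair in-plane and puts one electron into the π system. The ring is fully conjugated.
π-electron count: 5 × 2 = 10 from the 5 double-bond units.
With 10 π electrons (n = 2), the Hückel 4n+2 condition holds.

Aromatic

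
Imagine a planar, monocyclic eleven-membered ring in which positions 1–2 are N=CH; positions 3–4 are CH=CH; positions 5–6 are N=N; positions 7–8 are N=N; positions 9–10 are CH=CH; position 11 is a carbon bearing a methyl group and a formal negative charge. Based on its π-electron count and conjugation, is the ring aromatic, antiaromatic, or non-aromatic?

The p orbitals form a continuous loop: every atom in a ring double bond is sp² and brings one electron to the p orbital; each =N– nitrogen is pyridine-type (lone pair in the sp² plane, one electron in the p orbital); the carbanion's lone pair occupies the p orbital. The ring is fully conjugated.
π-electron count: 5 × 2 = 10 from the double-bond units + 2 from the C(methyl)(-) atom = 12.
A 4n π count (12, n = 3) in a planar conjugated ring means antiaromatic.

Antiaromatic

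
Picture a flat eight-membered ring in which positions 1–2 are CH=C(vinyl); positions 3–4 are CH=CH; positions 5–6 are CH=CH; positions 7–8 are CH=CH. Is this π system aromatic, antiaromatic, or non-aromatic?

The p orbitals form a continuous loop: the double-bond atoms are sp², each contributing one p electron. The ring is fully conjugated.
Tallying contributions gives 4 × 2 = 8 from the 4 double-bond units.
With 8 = 4·2 π electrons, Hückel's rule classifies the planar ring as antiaromatic.

Antiaromatic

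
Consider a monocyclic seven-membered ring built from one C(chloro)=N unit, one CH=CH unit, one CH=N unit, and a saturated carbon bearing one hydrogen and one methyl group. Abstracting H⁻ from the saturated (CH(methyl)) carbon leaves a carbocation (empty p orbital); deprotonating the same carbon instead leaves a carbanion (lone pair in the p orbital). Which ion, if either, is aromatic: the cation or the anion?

The cation

Once that carbon is sp², every ring atom has a p orbital and both ions are fully conjugated.
Cation: 3 × 2 + 0 = 6 π electrons → 4(1)+2, aromatic.
Anion: 3 × 2 + 2 = 8 π electrons → 4(2), antiaromatic.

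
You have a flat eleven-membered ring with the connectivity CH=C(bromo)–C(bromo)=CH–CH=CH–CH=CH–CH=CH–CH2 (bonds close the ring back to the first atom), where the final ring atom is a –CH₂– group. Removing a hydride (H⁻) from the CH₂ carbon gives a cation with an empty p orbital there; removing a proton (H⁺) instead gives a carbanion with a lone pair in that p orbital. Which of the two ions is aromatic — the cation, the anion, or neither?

Once that carbon is sp², every ring atom has a p orbital and both ions are fully conjugated.
Cation: 5 × 2 + 0 = 10 π electrons → 4(2)+2, aromatic.
Anion: 5 × 2 + 2 = 12 π electrons → 4(3), antiaromatic.

The cation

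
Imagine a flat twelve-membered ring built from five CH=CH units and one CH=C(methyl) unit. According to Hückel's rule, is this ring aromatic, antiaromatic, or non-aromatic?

Antiaromatic

Check conjugation: every atom in a ring double bond is sp² and brings one electron to the p orbital — every position has a p orbital, so the cyclic π system is continuous.
Counting π electrons: 6 × 2 = 12 from the 6 double-bond units.
With 12 = 4·3 π electrons, Hückel's rule classifies the planar ring as antiaromatic.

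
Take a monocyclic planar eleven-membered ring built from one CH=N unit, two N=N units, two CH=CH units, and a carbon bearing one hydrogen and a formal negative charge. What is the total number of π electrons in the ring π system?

Check conjugation: each doubly-bonded ring atom is sp² with one p-orbital electron; each sp² =N– keeps its lone pair in-plane and puts one electron into the π system; the carbanion's lone pair occupies the p orbital — every position has a p orbital, so the cyclic π system is continuous.
Tallying contributions gives 5 × 2 = 10 from the double-bond units + 2 from the CH(-) atom = 12.

12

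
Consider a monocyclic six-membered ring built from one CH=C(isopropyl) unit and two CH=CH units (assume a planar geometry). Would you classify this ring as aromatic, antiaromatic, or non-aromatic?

Check conjugation: every atom in a ring double bond is sp² and brings one electron to the p orbital — every position has a p orbital, so the cyclic π system is continuous.
Counting π electrons: 3 × 2 = 6 from the 3 double-bond units.
That gives a 4n+2 count (6, n = 1).

Aromatic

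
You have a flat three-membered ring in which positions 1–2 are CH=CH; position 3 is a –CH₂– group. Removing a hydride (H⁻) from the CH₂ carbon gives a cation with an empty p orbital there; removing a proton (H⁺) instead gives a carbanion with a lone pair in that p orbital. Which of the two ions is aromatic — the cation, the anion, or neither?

The cation

Both ions have a continuous loop of p orbitals — each ring atom is sp².
Cation: 1 × 2 + 0 = 2 π electrons → 4(0)+2, aromatic.
Anion: 1 × 2 + 2 = 4 π electrons → 4(1), antiaromatic.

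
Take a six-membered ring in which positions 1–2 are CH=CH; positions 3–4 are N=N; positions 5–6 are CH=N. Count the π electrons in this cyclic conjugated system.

6

The p orbitals form a continuous loop: each doubly-bonded ring atom is sp² with one p-orbital electron; each sp² =N– keeps its lone pair in-plane and puts one electron into the π system. The ring is fully conjugated.
π-electron count: 3 × 2 = 6 from the 3 double-bond units.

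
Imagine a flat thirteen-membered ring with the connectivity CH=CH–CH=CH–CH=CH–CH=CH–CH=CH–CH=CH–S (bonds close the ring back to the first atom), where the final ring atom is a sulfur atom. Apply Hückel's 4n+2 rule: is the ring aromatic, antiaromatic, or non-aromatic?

Every ring atom contributes a p orbital perpendicular to the ring (each doubly-bonded ring atom is sp² with one p-orbital electron; the sulfur donates one lone pair from its p orbital), so the π system is cyclic and fully conjugated.
Counting π electrons: 6 × 2 = 12 from the double-bond units + 2 from the S atom = 14.
With 14 π electrons (n = 3), the Hückel 4n+2 condition holds.

Aromatic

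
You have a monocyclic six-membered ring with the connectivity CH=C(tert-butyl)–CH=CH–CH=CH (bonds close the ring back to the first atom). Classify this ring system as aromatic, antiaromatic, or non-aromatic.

All ring atoms are sp² and supply a p orbital to the ring (the double-bond atoms are sp², each contributing one p electron); the conjugation is uninterrupted.
π-electron count: 3 × 2 = 6 from the 3 double-bond units.
Since 6 = 4·1 + 2, the ring meets the 4n+2 criterion.

Aromatic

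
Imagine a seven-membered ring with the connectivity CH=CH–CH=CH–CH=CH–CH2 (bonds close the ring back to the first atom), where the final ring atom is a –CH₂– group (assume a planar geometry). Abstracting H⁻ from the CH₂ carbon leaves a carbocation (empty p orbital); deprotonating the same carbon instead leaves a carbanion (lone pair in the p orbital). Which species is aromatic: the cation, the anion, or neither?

Both ions have a continuous loop of p orbitals — each ring atom is sp².
Cation: 3 × 2 + 0 = 6 π electrons → 4(1)+2, aromatic.
Anion: 3 × 2 + 2 = 8 π electrons → 4(2), antiaromatic.

The cation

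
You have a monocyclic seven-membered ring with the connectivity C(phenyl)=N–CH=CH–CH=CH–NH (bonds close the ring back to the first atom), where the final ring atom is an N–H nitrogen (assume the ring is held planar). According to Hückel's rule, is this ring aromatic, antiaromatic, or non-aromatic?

The p orbitals form a continuous loop: the double-bond atoms are sp², each contributing one p electron; each sp² =N– keeps its lone pair in-plane and puts one electron into the π system; the pyrrole-type nitrogen donates its lone pair from the p orbital. The ring is fully conjugated.
Adding the contributions, 3 × 2 = 6 from the double-bond units + 2 from the NH atom = 8.
With 8 = 4·2 π electrons, Hückel's rule classifies the planar ring as antiaromatic.

Antiaromatic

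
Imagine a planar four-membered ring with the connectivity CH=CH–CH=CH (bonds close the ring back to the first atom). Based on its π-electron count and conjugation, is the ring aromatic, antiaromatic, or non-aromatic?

Antiaromatic

All ring atoms are sp² and supply a p orbital to the ring (every atom in a ring double bond is sp² and brings one electron to the p orbital); the conjugation is uninterrupted.
Counting π electrons: 2 × 2 = 4 from the 2 double-bond units.
With 4 = 4·1 π electrons, Hückel's rule classifies the planar ring as antiaromatic.
(The species described is cyclobutadiene.)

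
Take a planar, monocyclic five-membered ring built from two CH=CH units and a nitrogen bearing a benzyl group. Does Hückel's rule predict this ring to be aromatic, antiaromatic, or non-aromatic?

Check conjugation: each doubly-bonded ring atom is sp² with one p-orbital electron; the pyrrole-type nitrogen donates its lone pair from the p orbital — every position has a p orbital, so the cyclic π system is continuous.
Tallying contributions gives 2 × 2 = 4 from the double-bond units + 2 from the N(benzyl) atom = 6.
6 = 4(1) + 2, which satisfies Hückel's 4n+2 rule.

Aromatic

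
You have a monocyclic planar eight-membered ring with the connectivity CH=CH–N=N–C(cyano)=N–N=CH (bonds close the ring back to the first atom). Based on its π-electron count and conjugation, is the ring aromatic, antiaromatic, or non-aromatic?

Antiaromatic

The p orbitals form a continuous loop: every atom in a ring double bond is sp² and brings one electron to the p orbital; each =N– nitrogen is pyridine-type (lone pair in the sp² plane, one electron in the p orbital). The ring is fully conjugated.
Counting π electrons: 4 × 2 = 8 from the 4 double-bond units.
8 = 4(2); a planar, fully conjugated 4n system is antiaromatic.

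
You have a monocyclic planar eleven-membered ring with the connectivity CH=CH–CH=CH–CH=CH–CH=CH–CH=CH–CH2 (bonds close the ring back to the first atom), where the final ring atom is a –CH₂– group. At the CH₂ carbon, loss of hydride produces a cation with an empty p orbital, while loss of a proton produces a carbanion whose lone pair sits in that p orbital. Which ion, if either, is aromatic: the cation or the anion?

The cation

Once that carbon is sp², every ring atom has a p orbital and both ions are fully conjugated.
Cation: 5 × 2 + 0 = 10 π electrons → 4(2)+2, aromatic.
Anion: 5 × 2 + 2 = 12 π electrons → 4(3), antiaromatic.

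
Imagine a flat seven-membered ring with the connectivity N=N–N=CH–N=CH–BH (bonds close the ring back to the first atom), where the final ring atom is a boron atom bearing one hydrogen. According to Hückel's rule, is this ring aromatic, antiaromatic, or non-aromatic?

Aromatic

Check conjugation: every atom in a ring double bond is sp² and brings one electron to the p orbital; each =N– nitrogen is pyridine-type (lone pair in the sp² plane, one electron in the p orbital); the boron has an empty p orbital — every position has a p orbital, so the cyclic π system is continuous.
Adding the contributions, 3 × 2 = 6 from the double-bond units + 0 from the BH atom = 6.
That gives a 4n+2 count (6, n = 1).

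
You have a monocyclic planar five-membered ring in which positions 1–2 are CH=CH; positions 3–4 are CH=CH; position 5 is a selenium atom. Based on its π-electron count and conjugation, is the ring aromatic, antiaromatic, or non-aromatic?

Aromatic

Every ring atom contributes a p orbital perpendicular to the ring (every atom in a ring double bond is sp² and brings one electron to the p orbital; the selenium donates one lone pair from its p orbital), so the π system is cyclic and fully conjugated.
π-electron count: 2 × 2 = 4 from the double-bond units + 2 from the Se atom = 6.
With 6 π electrons (n = 1), the Hückel 4n+2 condition holds.
(The species described is selenophene.)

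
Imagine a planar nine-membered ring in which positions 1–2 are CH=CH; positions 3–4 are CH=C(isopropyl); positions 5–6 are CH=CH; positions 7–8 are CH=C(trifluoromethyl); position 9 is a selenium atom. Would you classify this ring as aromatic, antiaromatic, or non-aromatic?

Aromatic

The p orbitals form a continuous loop: every atom in a ring double bond is sp² and brings one electron to the p orbital; the selenium donates one lone pair from its p orbital. The ring is fully conjugated.
Adding the contributions, 4 × 2 = 8 from the double-bond units + 2 from the Se atom = 10.
With 10 π electrons (n = 2), the Hückel 4n+2 condition holds.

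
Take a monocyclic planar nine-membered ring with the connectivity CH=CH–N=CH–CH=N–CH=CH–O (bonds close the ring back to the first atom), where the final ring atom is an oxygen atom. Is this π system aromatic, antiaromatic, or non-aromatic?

All ring atoms are sp² and supply a p orbital to the ring (the double-bond atoms are sp², each contributing one p electron; each =N– nitrogen is pyridine-type (lone pair in the sp² plane, one electron in the p orbital); the oxygen donates one lone pair from its p orbital); the conjugation is uninterrupted.
Tallying contributions gives 4 × 2 = 8 from the double-bond units + 2 from the O atom = 10.
With 10 π electrons (n = 2), the Hückel 4n+2 condition holds.

Aromatic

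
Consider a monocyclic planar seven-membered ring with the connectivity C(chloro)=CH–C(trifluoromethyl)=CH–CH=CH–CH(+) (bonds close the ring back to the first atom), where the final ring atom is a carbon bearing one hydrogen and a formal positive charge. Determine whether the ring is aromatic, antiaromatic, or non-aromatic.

Aromatic

Check conjugation: the double-bond atoms are sp², each contributing one p electron; the carbocation has an empty p orbital — every position has a p orbital, so the cyclic π system is continuous.
Counting π electrons: 3 × 2 = 6 from the double-bond units + 0 from the CH(+) atom = 6.
6 = 4(1) + 2, which satisfies Hückel's 4n+2 rule.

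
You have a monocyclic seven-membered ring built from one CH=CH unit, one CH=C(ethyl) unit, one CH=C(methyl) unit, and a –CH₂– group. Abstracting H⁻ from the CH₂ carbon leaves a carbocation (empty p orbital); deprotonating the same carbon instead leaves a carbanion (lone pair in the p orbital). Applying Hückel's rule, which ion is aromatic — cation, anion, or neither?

The cation

In either ion the ring is fully conjugated: every atom, including the new sp² carbon, supplies a p orbital.
Cation: 3 × 2 + 0 = 6 π electrons → 4(1)+2, aromatic.
Anion: 3 × 2 + 2 = 8 π electrons → 4(2), antiaromatic.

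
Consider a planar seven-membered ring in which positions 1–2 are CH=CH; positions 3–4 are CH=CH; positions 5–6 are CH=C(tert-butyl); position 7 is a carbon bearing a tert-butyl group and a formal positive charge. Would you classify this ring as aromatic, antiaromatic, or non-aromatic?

Aromatic

All ring atoms are sp² and supply a p orbital to the ring (every atom in a ring double bond is sp² and brings one electron to the p orbital; the carbocation has an empty p orbital); the conjugation is uninterrupted.
Counting π electrons: 3 × 2 = 6 from the double-bond units + 0 from the C(tert-butyl)(+) atom = 6.
Since 6 = 4·1 + 2, the ring meets the 4n+2 criterion.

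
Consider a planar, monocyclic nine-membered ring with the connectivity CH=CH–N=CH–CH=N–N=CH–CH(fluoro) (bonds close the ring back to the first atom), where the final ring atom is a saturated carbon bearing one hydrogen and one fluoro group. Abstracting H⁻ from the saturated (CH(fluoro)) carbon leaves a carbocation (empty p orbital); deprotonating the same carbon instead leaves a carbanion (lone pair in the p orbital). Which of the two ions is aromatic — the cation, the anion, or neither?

The anion

Once that carbon is sp², every ring atom has a p orbital and both ions are fully conjugated.
Cation: 4 × 2 + 0 = 8 π electrons → 4(2), antiaromatic.
Anion: 4 × 2 + 2 = 10 π electrons → 4(2)+2, aromatic.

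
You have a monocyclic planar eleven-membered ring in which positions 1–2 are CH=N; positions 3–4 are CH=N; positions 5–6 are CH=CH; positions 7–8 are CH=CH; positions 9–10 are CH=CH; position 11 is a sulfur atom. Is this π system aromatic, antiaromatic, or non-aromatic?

Antiaromatic

The p orbitals form a continuous loop: every atom in a ring double bond is sp² and brings one electron to the p orbital; the doubly-bonded nitrogens are pyridine-type — their lone pairs lie in the ring plane, leaving one electron in the p orbital; the sulfur donates one lone pair from its p orbital. The ring is fully conjugated.
Counting π electrons: 5 × 2 = 10 from the double-bond units + 2 from the S atom = 12.
12 is a 4n count (n = 3), so the planar conjugated ring is antiaromatic.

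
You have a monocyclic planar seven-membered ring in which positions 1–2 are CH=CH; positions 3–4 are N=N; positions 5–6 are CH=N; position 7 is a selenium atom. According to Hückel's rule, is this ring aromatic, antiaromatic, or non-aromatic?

Antiaromatic

All ring atoms are sp² and supply a p orbital to the ring (the double-bond atoms are sp², each contributing one p electron; each sp² =N– keeps its lone pair in-plane and puts one electron into the π system; the selenium donates one lone pair from its p orbital); the conjugation is uninterrupted.
Adding the contributions, 3 × 2 = 6 from the double-bond units + 2 from the Se atom = 8.
8 = 4(2); a planar, fully conjugated 4n system is antiaromatic.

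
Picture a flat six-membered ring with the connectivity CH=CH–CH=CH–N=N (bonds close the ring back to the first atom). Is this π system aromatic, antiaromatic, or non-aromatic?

Aromatic

Check conjugation: every atom in a ring double bond is sp² and brings one electron to the p orbital; the doubly-bonded nitrogens are pyridine-type — their lone pairs lie in the ring plane, leaving one electron in the p orbital — every position has a p orbital, so the cyclic π system is continuous.
Adding the contributions, 3 × 2 = 6 from the 3 double-bond units.
That gives a 4n+2 count (6, n = 1).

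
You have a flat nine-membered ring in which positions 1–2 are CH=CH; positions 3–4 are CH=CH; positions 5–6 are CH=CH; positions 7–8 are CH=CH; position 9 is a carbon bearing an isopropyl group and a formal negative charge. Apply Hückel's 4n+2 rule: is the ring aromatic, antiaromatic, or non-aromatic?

Aromatic

The p orbitals form a continuous loop: the double-bond atoms are sp², each contributing one p electron; the carbanion's lone pair occupies the p orbital. The ring is fully conjugated.
Adding the contributions, 4 × 2 = 8 from the double-bond units + 2 from the C(isopropyl)(-) atom = 10.
Since 10 = 4·2 + 2, the ring meets the 4n+2 criterion.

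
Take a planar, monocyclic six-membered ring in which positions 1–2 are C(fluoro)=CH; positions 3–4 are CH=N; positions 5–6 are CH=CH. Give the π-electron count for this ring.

6

All ring atoms are sp² and supply a p orbital to the ring (each doubly-bonded ring atom is sp² with one p-orbital electron; the doubly-bonded nitrogens are pyridine-type — their lone pairs lie in the ring plane, leaving one electron in the p orbital); the conjugation is uninterrupted.
Adding the contributions, 3 × 2 = 6 from the 3 double-bond units.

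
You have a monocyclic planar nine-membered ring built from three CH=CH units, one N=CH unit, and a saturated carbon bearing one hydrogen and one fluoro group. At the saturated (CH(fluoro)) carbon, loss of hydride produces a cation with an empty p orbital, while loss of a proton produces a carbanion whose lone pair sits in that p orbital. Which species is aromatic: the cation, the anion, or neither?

The anion

Once that carbon is sp², every ring atom has a p orbital and both ions are fully conjugated.
Cation: 4 × 2 + 0 = 8 π electrons → 4(2), antiaromatic.
Anion: 4 × 2 + 2 = 10 π electrons → 4(2)+2, aromatic.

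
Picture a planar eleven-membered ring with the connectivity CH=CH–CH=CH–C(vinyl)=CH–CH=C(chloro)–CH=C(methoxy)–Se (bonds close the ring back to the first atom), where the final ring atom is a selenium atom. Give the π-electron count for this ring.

All ring atoms are sp² and supply a p orbital to the ring (every atom in a ring double bond is sp² and brings one electron to the p orbital; the selenium donates one lone pair from its p orbital); the conjugation is uninterrupted.
Counting π electrons: 5 × 2 = 10 from the double-bond units + 2 from the Se atom = 12.

12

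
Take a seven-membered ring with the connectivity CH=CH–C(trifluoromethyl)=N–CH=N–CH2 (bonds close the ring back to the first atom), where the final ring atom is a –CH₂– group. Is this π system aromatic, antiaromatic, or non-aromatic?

Non-aromatic

At the CH2 position, the tetrahedral CH₂ carbon is sp³ and has no p orbital in the ring π system; the ring's p-orbital overlap is broken there.
Hückel's rule only applies to fully conjugated rings, so this one is simply non-aromatic.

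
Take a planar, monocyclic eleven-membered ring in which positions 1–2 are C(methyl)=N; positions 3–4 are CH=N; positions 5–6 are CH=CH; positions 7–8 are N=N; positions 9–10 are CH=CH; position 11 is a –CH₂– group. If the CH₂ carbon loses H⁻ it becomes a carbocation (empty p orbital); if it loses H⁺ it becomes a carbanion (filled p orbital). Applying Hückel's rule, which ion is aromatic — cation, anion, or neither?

The cation

Both ions have a continuous loop of p orbitals — each ring atom is sp².
Cation: 5 × 2 + 0 = 10 π electrons → 4(2)+2, aromatic.
Anion: 5 × 2 + 2 = 12 π electrons → 4(3), antiaromatic.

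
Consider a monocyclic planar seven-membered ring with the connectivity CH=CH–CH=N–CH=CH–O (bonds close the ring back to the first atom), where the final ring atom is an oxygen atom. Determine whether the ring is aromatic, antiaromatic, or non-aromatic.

All ring atoms are sp² and supply a p orbital to the ring (the double-bond atoms are sp², each contributing one p electron; the doubly-bonded nitrogens are pyridine-type — their lone pairs lie in the ring plane, leaving one electron in the p orbital; the oxygen donates one lone pair from its p orbital); the conjugation is uninterrupted.
Adding the contributions, 3 × 2 = 6 from the double-bond units + 2 from the O atom = 8.
8 = 4(2); a planar, fully conjugated 4n system is antiaromatic.

Antiaromatic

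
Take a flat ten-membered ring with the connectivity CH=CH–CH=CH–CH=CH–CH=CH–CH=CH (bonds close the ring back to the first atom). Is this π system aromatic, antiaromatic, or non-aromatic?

All ring atoms are sp² and supply a p orbital to the ring (each doubly-bonded ring atom is sp² with one p-orbital electron); the conjugation is uninterrupted.
π-electron count: 5 × 2 = 10 from the 5 double-bond units.
Since 10 = 4·2 + 2, the ring meets the 4n+2 criterion.

Aromatic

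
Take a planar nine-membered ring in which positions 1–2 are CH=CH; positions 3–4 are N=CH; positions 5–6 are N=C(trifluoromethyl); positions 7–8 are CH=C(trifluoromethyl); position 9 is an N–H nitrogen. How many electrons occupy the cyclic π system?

The p orbitals form a continuous loop: each doubly-bonded ring atom is sp² with one p-orbital electron; each =N– nitrogen is pyridine-type (lone pair in the sp² plane, one electron in the p orbital); the pyrrole-type nitrogen donates its lone pair from the p orbital. The ring is fully conjugated.
Tallying contributions gives 4 × 2 = 8 from the double-bond units + 2 from the NH atom = 10.

10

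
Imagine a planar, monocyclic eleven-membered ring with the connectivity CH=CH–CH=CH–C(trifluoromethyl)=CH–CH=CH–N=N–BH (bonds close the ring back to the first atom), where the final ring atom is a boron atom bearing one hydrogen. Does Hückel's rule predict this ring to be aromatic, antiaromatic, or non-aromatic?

Every ring atom contributes a p orbital perpendicular to the ring (the double-bond atoms are sp², each contributing one p electron; the doubly-bonded nitrogens are pyridine-type — their lone pairs lie in the ring plane, leaving one electron in the p orbital; the boron has an empty p orbital), so the π system is cyclic and fully conjugated.
Counting π electrons: 5 × 2 = 10 from the double-bond units + 0 from the BH atom = 10.
10 = 4(2) + 2, which satisfies Hückel's 4n+2 rule.

Aromatic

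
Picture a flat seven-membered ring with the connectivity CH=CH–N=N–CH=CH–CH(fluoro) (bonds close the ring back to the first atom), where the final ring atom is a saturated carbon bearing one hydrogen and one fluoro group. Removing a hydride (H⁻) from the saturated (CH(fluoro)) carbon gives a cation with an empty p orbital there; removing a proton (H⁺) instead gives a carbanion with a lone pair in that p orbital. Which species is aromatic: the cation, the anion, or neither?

Both ions have a continuous loop of p orbitals — each ring atom is sp².
Cation: 3 × 2 + 0 = 6 π electrons → 4(1)+2, aromatic.
Anion: 3 × 2 + 2 = 8 π electrons → 4(2), antiaromatic.

The cation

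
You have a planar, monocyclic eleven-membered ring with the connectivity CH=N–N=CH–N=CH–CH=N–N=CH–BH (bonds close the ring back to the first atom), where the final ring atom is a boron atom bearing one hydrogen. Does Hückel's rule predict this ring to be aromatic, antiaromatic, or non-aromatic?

Aromatic

Check conjugation: each doubly-bonded ring atom is sp² with one p-orbital electron; each sp² =N– keeps its lone pair in-plane and puts one electron into the π system; the boron has an empty p orbital — every position has a p orbital, so the cyclic π system is continuous.
Counting π electrons: 5 × 2 = 10 from the double-bond units + 0 from the BH atom = 10.
10 = 4(2) + 2, which satisfies Hückel's 4n+2 rule.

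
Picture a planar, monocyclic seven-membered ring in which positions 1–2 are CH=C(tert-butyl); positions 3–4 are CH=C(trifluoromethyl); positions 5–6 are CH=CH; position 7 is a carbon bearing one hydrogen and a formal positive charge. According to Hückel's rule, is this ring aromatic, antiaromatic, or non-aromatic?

Aromatic

The p orbitals form a continuous loop: each doubly-bonded ring atom is sp² with one p-orbital electron; the carbocation has an empty p orbital. The ring is fully conjugated.
Tallying contributions gives 3 × 2 = 6 from the double-bond units + 0 from the CH(+) atom = 6.
That gives a 4n+2 count (6, n = 1).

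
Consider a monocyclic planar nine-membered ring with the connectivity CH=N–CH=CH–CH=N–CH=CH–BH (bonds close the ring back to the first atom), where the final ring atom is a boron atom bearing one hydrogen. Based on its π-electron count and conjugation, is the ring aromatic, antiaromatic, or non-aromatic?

Antiaromatic

The p orbitals form a continuous loop: each doubly-bonded ring atom is sp² with one p-orbital electron; the doubly-bonded nitrogens are pyridine-type — their lone pairs lie in the ring plane, leaving one electron in the p orbital; the boron has an empty p orbital. The ring is fully conjugated.
π-electron count: 4 × 2 = 8 from the double-bond units + 0 from the BH atom = 8.
A 4n π count (8, n = 2) in a planar conjugated ring means antiaromatic.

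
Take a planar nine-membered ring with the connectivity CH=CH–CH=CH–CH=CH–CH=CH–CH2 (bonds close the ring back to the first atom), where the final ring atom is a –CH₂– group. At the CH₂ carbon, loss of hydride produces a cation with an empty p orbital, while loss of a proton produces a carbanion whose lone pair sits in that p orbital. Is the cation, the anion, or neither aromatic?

In either ion the ring is fully conjugated: every atom, including the new sp² carbon, supplies a p orbital.
Cation: 4 × 2 + 0 = 8 π electrons → 4(2), antiaromatic.
Anion: 4 × 2 + 2 = 10 π electrons → 4(2)+2, aromatic.

The anion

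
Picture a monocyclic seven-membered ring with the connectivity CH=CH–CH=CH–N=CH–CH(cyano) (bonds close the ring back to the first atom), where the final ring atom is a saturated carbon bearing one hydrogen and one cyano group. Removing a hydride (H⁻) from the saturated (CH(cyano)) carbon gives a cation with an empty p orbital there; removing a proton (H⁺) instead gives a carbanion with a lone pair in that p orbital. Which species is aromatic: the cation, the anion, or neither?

The cation

Both ions have a continuous loop of p orbitals — each ring atom is sp².
Cation: 3 × 2 + 0 = 6 π electrons → 4(1)+2, aromatic.
Anion: 3 × 2 + 2 = 8 π electrons → 4(2), antiaromatic.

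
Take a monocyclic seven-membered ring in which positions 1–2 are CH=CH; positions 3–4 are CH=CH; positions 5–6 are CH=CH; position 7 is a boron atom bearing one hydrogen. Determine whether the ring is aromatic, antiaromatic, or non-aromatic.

Aromatic

All ring atoms are sp² and supply a p orbital to the ring (every atom in a ring double bond is sp² and brings one electron to the p orbital; the boron has an empty p orbital); the conjugation is uninterrupted.
Tallying contributions gives 3 × 2 = 6 from the double-bond units + 0 from the BH atom = 6.
That gives a 4n+2 count (6, n = 1).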